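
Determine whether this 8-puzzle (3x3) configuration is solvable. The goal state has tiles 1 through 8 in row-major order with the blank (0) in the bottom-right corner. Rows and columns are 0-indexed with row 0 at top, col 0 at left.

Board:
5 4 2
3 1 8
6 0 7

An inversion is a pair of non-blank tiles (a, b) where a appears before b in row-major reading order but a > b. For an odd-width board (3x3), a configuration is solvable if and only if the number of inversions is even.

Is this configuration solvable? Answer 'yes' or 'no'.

Inversions (pairs i<j in row-major order where tile[i] > tile[j] > 0): 11
11 is odd, so the puzzle is not solvable.

Answer: no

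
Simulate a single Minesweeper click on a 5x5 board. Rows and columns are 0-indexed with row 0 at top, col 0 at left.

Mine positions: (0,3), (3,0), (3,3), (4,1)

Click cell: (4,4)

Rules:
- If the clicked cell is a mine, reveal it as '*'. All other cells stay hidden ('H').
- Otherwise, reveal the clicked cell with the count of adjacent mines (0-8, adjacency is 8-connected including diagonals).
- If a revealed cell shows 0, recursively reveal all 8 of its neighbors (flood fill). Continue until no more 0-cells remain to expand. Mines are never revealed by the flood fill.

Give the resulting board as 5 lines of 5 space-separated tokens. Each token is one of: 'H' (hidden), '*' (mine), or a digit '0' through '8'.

H H H H H
H H H H H
H H H H H
H H H H H
H H H H 1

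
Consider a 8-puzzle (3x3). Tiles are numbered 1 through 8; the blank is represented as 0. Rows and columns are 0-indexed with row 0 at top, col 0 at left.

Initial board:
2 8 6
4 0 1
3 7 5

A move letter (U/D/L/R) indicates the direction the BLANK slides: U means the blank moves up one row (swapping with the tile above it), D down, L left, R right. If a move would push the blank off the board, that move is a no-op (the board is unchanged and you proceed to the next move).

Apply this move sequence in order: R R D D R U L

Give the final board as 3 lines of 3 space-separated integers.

After move 1 (R):
2 8 6
4 1 0
3 7 5

After move 2 (R):
2 8 6
4 1 0
3 7 5

After move 3 (D):
2 8 6
4 1 5
3 7 0

After move 4 (D):
2 8 6
4 1 5
3 7 0

After move 5 (R):
2 8 6
4 1 5
3 7 0

After move 6 (U):
2 8 6
4 1 0
3 7 5

After move 7 (L):
2 8 6
4 0 1
3 7 5

Answer: 2 8 6
4 0 1
3 7 5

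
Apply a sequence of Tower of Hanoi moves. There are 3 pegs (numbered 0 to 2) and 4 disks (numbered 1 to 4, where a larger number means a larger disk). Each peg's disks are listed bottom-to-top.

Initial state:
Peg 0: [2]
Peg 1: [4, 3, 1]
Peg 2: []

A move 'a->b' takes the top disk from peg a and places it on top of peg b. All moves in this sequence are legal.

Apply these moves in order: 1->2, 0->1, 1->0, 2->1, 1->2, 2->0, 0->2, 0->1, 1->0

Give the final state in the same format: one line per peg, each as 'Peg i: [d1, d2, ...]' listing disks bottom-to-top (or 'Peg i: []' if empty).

Answer: Peg 0: [2]
Peg 1: [4, 3]
Peg 2: [1]

Derivation:
After move 1 (1->2):
Peg 0: [2]
Peg 1: [4, 3]
Peg 2: [1]

After move 2 (0->1):
Peg 0: []
Peg 1: [4, 3, 2]
Peg 2: [1]

After move 3 (1->0):
Peg 0: [2]
Peg 1: [4, 3]
Peg 2: [1]

After move 4 (2->1):
Peg 0: [2]
Peg 1: [4, 3, 1]
Peg 2: []

After move 5 (1->2):
Peg 0: [2]
Peg 1: [4, 3]
Peg 2: [1]

After move 6 (2->0):
Peg 0: [2, 1]
Peg 1: [4, 3]
Peg 2: []

After move 7 (0->2):
Peg 0: [2]
Peg 1: [4, 3]
Peg 2: [1]

After move 8 (0->1):
Peg 0: []
Peg 1: [4, 3, 2]
Peg 2: [1]

After move 9 (1->0):
Peg 0: [2]
Peg 1: [4, 3]
Peg 2: [1]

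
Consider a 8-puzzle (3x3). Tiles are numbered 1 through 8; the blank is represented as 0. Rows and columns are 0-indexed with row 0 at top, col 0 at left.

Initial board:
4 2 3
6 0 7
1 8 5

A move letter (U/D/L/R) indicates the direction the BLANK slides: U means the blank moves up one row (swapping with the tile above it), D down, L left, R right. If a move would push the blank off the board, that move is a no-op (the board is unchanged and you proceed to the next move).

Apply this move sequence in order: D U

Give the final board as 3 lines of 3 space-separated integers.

Answer: 4 2 3
6 0 7
1 8 5

Derivation:
After move 1 (D):
4 2 3
6 8 7
1 0 5

After move 2 (U):
4 2 3
6 0 7
1 8 5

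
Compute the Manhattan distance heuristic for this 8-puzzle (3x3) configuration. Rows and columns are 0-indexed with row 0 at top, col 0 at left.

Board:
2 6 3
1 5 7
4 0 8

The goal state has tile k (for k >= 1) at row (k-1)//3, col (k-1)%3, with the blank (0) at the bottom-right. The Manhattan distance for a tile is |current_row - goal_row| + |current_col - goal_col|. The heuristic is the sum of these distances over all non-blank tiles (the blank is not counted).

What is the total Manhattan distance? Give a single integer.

Answer: 9

Derivation:
Tile 2: (0,0)->(0,1) = 1
Tile 6: (0,1)->(1,2) = 2
Tile 3: (0,2)->(0,2) = 0
Tile 1: (1,0)->(0,0) = 1
Tile 5: (1,1)->(1,1) = 0
Tile 7: (1,2)->(2,0) = 3
Tile 4: (2,0)->(1,0) = 1
Tile 8: (2,2)->(2,1) = 1
Sum: 1 + 2 + 0 + 1 + 0 + 3 + 1 + 1 = 9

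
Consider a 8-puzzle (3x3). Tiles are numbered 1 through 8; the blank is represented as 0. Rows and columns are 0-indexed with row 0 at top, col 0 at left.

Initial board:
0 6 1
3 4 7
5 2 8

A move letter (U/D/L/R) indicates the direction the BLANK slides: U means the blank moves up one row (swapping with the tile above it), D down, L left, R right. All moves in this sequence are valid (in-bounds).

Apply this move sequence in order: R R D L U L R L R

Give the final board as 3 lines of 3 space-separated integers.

Answer: 6 0 7
3 1 4
5 2 8

Derivation:
After move 1 (R):
6 0 1
3 4 7
5 2 8

After move 2 (R):
6 1 0
3 4 7
5 2 8

After move 3 (D):
6 1 7
3 4 0
5 2 8

After move 4 (L):
6 1 7
3 0 4
5 2 8

After move 5 (U):
6 0 7
3 1 4
5 2 8

After move 6 (L):
0 6 7
3 1 4
5 2 8

After move 7 (R):
6 0 7
3 1 4
5 2 8

After move 8 (L):
0 6 7
3 1 4
5 2 8

After move 9 (R):
6 0 7
3 1 4
5 2 8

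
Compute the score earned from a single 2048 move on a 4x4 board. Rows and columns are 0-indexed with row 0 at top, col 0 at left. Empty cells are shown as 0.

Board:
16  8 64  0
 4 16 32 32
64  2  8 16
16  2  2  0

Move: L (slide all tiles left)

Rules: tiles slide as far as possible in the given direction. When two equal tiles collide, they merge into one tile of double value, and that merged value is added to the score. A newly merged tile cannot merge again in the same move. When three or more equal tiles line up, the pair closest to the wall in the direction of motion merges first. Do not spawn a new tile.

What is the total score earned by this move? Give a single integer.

Answer: 68

Derivation:
Slide left:
row 0: [16, 8, 64, 0] -> [16, 8, 64, 0]  score +0 (running 0)
row 1: [4, 16, 32, 32] -> [4, 16, 64, 0]  score +64 (running 64)
row 2: [64, 2, 8, 16] -> [64, 2, 8, 16]  score +0 (running 64)
row 3: [16, 2, 2, 0] -> [16, 4, 0, 0]  score +4 (running 68)
Board after move:
16  8 64  0
 4 16 64  0
64  2  8 16
16  4  0  0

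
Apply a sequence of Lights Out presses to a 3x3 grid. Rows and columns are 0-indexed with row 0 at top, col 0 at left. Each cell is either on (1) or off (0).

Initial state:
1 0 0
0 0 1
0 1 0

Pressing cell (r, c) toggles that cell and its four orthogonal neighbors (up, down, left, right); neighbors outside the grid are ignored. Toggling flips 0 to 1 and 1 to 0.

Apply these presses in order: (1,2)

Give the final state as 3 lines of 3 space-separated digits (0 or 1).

Answer: 1 0 1
0 1 0
0 1 1

Derivation:
After press 1 at (1,2):
1 0 1
0 1 0
0 1 1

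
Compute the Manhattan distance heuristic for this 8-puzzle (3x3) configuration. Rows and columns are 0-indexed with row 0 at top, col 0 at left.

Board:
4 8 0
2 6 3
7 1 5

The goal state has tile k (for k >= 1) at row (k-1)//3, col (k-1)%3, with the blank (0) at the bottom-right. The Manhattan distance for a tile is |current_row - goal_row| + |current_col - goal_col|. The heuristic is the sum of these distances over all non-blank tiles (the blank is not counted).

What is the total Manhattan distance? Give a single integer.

Tile 4: at (0,0), goal (1,0), distance |0-1|+|0-0| = 1
Tile 8: at (0,1), goal (2,1), distance |0-2|+|1-1| = 2
Tile 2: at (1,0), goal (0,1), distance |1-0|+|0-1| = 2
Tile 6: at (1,1), goal (1,2), distance |1-1|+|1-2| = 1
Tile 3: at (1,2), goal (0,2), distance |1-0|+|2-2| = 1
Tile 7: at (2,0), goal (2,0), distance |2-2|+|0-0| = 0
Tile 1: at (2,1), goal (0,0), distance |2-0|+|1-0| = 3
Tile 5: at (2,2), goal (1,1), distance |2-1|+|2-1| = 2
Sum: 1 + 2 + 2 + 1 + 1 + 0 + 3 + 2 = 12

Answer: 12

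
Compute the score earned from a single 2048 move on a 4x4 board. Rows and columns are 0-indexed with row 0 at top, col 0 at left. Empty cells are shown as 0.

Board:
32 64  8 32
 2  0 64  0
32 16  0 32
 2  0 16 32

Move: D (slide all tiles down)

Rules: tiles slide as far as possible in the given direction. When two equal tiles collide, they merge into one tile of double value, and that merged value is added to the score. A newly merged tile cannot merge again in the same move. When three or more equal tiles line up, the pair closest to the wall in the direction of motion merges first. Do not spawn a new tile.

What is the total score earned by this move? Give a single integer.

Slide down:
col 0: [32, 2, 32, 2] -> [32, 2, 32, 2]  score +0 (running 0)
col 1: [64, 0, 16, 0] -> [0, 0, 64, 16]  score +0 (running 0)
col 2: [8, 64, 0, 16] -> [0, 8, 64, 16]  score +0 (running 0)
col 3: [32, 0, 32, 32] -> [0, 0, 32, 64]  score +64 (running 64)
Board after move:
32  0  0  0
 2  0  8  0
32 64 64 32
 2 16 16 64

Answer: 64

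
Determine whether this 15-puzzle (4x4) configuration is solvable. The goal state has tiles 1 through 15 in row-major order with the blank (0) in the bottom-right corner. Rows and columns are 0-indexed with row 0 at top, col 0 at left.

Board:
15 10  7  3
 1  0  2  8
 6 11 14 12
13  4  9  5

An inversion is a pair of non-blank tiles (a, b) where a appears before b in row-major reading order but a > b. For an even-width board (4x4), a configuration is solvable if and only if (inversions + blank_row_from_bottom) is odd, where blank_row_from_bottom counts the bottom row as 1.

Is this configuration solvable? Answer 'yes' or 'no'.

Inversions: 51
Blank is in row 1 (0-indexed from top), which is row 3 counting from the bottom (bottom = 1).
51 + 3 = 54, which is even, so the puzzle is not solvable.

Answer: no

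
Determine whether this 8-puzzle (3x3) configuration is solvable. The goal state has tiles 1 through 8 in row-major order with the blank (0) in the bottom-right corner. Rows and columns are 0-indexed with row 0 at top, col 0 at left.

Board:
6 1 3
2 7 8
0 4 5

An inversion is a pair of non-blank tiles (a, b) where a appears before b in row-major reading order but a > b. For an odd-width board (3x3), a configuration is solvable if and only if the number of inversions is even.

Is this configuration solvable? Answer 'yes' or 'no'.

Answer: yes

Derivation:
Inversions (pairs i<j in row-major order where tile[i] > tile[j] > 0): 10
10 is even, so the puzzle is solvable.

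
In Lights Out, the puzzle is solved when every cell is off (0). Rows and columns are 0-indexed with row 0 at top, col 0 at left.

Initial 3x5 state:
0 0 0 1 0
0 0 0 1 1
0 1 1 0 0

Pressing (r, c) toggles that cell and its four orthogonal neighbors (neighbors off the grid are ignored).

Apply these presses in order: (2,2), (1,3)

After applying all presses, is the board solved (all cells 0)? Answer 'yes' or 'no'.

Answer: yes

Derivation:
After press 1 at (2,2):
0 0 0 1 0
0 0 1 1 1
0 0 0 1 0

After press 2 at (1,3):
0 0 0 0 0
0 0 0 0 0
0 0 0 0 0

Lights still on: 0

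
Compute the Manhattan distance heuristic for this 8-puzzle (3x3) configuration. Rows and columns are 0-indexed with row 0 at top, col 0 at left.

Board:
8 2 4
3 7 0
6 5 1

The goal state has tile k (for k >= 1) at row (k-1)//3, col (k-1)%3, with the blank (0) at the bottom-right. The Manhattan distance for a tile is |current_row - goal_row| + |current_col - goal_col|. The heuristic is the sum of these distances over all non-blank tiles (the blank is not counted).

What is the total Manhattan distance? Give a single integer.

Tile 8: at (0,0), goal (2,1), distance |0-2|+|0-1| = 3
Tile 2: at (0,1), goal (0,1), distance |0-0|+|1-1| = 0
Tile 4: at (0,2), goal (1,0), distance |0-1|+|2-0| = 3
Tile 3: at (1,0), goal (0,2), distance |1-0|+|0-2| = 3
Tile 7: at (1,1), goal (2,0), distance |1-2|+|1-0| = 2
Tile 6: at (2,0), goal (1,2), distance |2-1|+|0-2| = 3
Tile 5: at (2,1), goal (1,1), distance |2-1|+|1-1| = 1
Tile 1: at (2,2), goal (0,0), distance |2-0|+|2-0| = 4
Sum: 3 + 0 + 3 + 3 + 2 + 3 + 1 + 4 = 19

Answer: 19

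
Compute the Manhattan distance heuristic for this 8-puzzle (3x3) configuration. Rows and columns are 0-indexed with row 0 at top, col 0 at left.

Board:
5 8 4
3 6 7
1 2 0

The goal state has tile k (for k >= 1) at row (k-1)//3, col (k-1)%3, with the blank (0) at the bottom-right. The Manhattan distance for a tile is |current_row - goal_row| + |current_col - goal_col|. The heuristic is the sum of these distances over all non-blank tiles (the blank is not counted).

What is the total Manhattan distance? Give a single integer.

Answer: 18

Derivation:
Tile 5: at (0,0), goal (1,1), distance |0-1|+|0-1| = 2
Tile 8: at (0,1), goal (2,1), distance |0-2|+|1-1| = 2
Tile 4: at (0,2), goal (1,0), distance |0-1|+|2-0| = 3
Tile 3: at (1,0), goal (0,2), distance |1-0|+|0-2| = 3
Tile 6: at (1,1), goal (1,2), distance |1-1|+|1-2| = 1
Tile 7: at (1,2), goal (2,0), distance |1-2|+|2-0| = 3
Tile 1: at (2,0), goal (0,0), distance |2-0|+|0-0| = 2
Tile 2: at (2,1), goal (0,1), distance |2-0|+|1-1| = 2
Sum: 2 + 2 + 3 + 3 + 1 + 3 + 2 + 2 = 18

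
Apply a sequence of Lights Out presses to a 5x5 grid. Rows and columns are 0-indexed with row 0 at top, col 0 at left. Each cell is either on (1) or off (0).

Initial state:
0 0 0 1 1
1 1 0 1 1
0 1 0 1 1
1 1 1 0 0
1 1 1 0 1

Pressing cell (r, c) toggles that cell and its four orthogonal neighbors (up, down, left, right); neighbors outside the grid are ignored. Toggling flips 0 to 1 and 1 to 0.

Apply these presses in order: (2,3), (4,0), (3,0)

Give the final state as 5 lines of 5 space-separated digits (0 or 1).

After press 1 at (2,3):
0 0 0 1 1
1 1 0 0 1
0 1 1 0 0
1 1 1 1 0
1 1 1 0 1

After press 2 at (4,0):
0 0 0 1 1
1 1 0 0 1
0 1 1 0 0
0 1 1 1 0
0 0 1 0 1

After press 3 at (3,0):
0 0 0 1 1
1 1 0 0 1
1 1 1 0 0
1 0 1 1 0
1 0 1 0 1

Answer: 0 0 0 1 1
1 1 0 0 1
1 1 1 0 0
1 0 1 1 0
1 0 1 0 1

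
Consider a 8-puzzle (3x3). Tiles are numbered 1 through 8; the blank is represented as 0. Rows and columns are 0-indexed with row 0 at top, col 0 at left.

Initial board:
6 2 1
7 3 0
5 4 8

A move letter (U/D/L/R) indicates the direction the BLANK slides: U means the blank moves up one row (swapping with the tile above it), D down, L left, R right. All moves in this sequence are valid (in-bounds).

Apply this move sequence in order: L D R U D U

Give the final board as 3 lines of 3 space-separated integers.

After move 1 (L):
6 2 1
7 0 3
5 4 8

After move 2 (D):
6 2 1
7 4 3
5 0 8

After move 3 (R):
6 2 1
7 4 3
5 8 0

After move 4 (U):
6 2 1
7 4 0
5 8 3

After move 5 (D):
6 2 1
7 4 3
5 8 0

After move 6 (U):
6 2 1
7 4 0
5 8 3

Answer: 6 2 1
7 4 0
5 8 3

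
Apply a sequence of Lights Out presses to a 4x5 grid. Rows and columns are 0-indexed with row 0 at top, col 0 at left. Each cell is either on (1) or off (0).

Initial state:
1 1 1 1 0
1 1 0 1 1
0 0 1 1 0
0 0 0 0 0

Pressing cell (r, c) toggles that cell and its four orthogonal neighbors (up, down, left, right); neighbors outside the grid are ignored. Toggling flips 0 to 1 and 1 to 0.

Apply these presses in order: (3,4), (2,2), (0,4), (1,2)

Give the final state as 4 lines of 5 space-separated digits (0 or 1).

Answer: 1 1 0 0 1
1 0 0 0 0
0 1 1 0 1
0 0 1 1 1

Derivation:
After press 1 at (3,4):
1 1 1 1 0
1 1 0 1 1
0 0 1 1 1
0 0 0 1 1

After press 2 at (2,2):
1 1 1 1 0
1 1 1 1 1
0 1 0 0 1
0 0 1 1 1

After press 3 at (0,4):
1 1 1 0 1
1 1 1 1 0
0 1 0 0 1
0 0 1 1 1

After press 4 at (1,2):
1 1 0 0 1
1 0 0 0 0
0 1 1 0 1
0 0 1 1 1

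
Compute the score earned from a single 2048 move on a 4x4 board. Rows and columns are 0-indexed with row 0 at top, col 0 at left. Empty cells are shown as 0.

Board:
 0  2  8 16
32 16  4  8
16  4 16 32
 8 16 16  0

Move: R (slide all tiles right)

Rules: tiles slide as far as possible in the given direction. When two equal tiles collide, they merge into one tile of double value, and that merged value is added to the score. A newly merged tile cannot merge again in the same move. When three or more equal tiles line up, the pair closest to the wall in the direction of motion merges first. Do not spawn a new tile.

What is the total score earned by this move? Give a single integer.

Slide right:
row 0: [0, 2, 8, 16] -> [0, 2, 8, 16]  score +0 (running 0)
row 1: [32, 16, 4, 8] -> [32, 16, 4, 8]  score +0 (running 0)
row 2: [16, 4, 16, 32] -> [16, 4, 16, 32]  score +0 (running 0)
row 3: [8, 16, 16, 0] -> [0, 0, 8, 32]  score +32 (running 32)
Board after move:
 0  2  8 16
32 16  4  8
16  4 16 32
 0  0  8 32

Answer: 32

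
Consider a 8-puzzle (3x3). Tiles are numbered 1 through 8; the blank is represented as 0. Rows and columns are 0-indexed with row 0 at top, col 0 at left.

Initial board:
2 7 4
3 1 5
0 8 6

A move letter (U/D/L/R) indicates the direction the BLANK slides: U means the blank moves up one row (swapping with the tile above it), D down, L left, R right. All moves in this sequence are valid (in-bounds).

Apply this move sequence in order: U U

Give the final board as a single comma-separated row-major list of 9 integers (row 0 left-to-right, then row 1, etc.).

After move 1 (U):
2 7 4
0 1 5
3 8 6

After move 2 (U):
0 7 4
2 1 5
3 8 6

Answer: 0, 7, 4, 2, 1, 5, 3, 8, 6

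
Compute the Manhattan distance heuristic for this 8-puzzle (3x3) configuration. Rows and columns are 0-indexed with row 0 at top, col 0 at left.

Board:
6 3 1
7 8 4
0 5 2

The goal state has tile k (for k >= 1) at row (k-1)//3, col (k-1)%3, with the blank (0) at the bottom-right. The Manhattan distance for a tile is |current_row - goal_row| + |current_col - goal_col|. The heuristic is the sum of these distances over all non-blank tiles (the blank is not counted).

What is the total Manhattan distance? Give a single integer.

Tile 6: at (0,0), goal (1,2), distance |0-1|+|0-2| = 3
Tile 3: at (0,1), goal (0,2), distance |0-0|+|1-2| = 1
Tile 1: at (0,2), goal (0,0), distance |0-0|+|2-0| = 2
Tile 7: at (1,0), goal (2,0), distance |1-2|+|0-0| = 1
Tile 8: at (1,1), goal (2,1), distance |1-2|+|1-1| = 1
Tile 4: at (1,2), goal (1,0), distance |1-1|+|2-0| = 2
Tile 5: at (2,1), goal (1,1), distance |2-1|+|1-1| = 1
Tile 2: at (2,2), goal (0,1), distance |2-0|+|2-1| = 3
Sum: 3 + 1 + 2 + 1 + 1 + 2 + 1 + 3 = 14

Answer: 14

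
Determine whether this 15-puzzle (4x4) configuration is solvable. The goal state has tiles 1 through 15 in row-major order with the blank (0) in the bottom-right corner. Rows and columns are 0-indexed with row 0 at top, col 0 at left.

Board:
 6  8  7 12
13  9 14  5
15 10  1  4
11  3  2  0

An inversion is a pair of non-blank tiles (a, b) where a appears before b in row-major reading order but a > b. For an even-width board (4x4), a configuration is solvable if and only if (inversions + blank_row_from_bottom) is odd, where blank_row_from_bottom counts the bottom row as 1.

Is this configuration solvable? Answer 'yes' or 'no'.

Answer: no

Derivation:
Inversions: 63
Blank is in row 3 (0-indexed from top), which is row 1 counting from the bottom (bottom = 1).
63 + 1 = 64, which is even, so the puzzle is not solvable.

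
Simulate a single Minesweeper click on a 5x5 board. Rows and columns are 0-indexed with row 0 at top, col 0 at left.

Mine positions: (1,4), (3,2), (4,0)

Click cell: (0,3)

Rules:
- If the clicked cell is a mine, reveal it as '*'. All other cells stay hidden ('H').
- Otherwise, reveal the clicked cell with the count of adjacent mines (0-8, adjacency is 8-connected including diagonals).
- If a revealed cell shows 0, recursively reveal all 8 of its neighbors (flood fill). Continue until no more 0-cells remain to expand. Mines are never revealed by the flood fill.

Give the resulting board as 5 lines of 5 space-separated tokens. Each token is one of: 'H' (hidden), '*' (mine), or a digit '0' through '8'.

H H H 1 H
H H H H H
H H H H H
H H H H H
H H H H H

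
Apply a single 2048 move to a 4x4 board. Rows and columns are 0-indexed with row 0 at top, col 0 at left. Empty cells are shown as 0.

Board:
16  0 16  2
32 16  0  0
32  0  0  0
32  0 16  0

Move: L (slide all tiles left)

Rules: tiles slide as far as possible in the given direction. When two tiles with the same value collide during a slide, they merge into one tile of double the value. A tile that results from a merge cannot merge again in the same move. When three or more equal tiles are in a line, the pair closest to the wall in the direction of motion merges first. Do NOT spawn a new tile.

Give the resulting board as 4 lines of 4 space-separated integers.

Answer: 32  2  0  0
32 16  0  0
32  0  0  0
32 16  0  0

Derivation:
Slide left:
row 0: [16, 0, 16, 2] -> [32, 2, 0, 0]
row 1: [32, 16, 0, 0] -> [32, 16, 0, 0]
row 2: [32, 0, 0, 0] -> [32, 0, 0, 0]
row 3: [32, 0, 16, 0] -> [32, 16, 0, 0]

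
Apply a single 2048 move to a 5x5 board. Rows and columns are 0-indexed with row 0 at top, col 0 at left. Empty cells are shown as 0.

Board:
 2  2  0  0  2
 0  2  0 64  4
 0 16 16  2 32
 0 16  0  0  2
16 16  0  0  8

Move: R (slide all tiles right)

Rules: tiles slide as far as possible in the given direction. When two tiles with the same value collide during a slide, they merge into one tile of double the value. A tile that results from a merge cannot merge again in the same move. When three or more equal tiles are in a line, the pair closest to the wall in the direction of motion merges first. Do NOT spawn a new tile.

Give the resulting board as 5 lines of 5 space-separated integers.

Answer:  0  0  0  2  4
 0  0  2 64  4
 0  0 32  2 32
 0  0  0 16  2
 0  0  0 32  8

Derivation:
Slide right:
row 0: [2, 2, 0, 0, 2] -> [0, 0, 0, 2, 4]
row 1: [0, 2, 0, 64, 4] -> [0, 0, 2, 64, 4]
row 2: [0, 16, 16, 2, 32] -> [0, 0, 32, 2, 32]
row 3: [0, 16, 0, 0, 2] -> [0, 0, 0, 16, 2]
row 4: [16, 16, 0, 0, 8] -> [0, 0, 0, 32, 8]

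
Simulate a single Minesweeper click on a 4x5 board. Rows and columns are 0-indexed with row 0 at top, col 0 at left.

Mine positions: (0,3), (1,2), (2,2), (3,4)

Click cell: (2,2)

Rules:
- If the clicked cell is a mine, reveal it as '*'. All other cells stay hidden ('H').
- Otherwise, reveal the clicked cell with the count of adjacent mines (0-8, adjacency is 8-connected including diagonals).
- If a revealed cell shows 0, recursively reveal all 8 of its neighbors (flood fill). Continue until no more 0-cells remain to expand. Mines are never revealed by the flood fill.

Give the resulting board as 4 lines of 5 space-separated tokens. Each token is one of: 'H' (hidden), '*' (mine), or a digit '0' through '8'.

H H H H H
H H H H H
H H * H H
H H H H H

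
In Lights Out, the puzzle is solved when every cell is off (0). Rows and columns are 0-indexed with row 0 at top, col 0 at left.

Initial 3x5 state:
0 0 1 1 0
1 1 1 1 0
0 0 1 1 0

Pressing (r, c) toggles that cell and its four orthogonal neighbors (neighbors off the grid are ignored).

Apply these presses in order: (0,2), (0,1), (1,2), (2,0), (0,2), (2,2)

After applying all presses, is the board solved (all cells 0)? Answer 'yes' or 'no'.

After press 1 at (0,2):
0 1 0 0 0
1 1 0 1 0
0 0 1 1 0

After press 2 at (0,1):
1 0 1 0 0
1 0 0 1 0
0 0 1 1 0

After press 3 at (1,2):
1 0 0 0 0
1 1 1 0 0
0 0 0 1 0

After press 4 at (2,0):
1 0 0 0 0
0 1 1 0 0
1 1 0 1 0

After press 5 at (0,2):
1 1 1 1 0
0 1 0 0 0
1 1 0 1 0

After press 6 at (2,2):
1 1 1 1 0
0 1 1 0 0
1 0 1 0 0

Lights still on: 8

Answer: no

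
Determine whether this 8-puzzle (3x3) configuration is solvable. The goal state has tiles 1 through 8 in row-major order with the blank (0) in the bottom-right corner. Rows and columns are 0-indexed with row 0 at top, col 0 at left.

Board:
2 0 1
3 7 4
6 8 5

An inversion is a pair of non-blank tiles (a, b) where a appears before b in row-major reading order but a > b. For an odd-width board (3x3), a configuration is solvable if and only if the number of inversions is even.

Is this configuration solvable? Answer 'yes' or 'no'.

Inversions (pairs i<j in row-major order where tile[i] > tile[j] > 0): 6
6 is even, so the puzzle is solvable.

Answer: yes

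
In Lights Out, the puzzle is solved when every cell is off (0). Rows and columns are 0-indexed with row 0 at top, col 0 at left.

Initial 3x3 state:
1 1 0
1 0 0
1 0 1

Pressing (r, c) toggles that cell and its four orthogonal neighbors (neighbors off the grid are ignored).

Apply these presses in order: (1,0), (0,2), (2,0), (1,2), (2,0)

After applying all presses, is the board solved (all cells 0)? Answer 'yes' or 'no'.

Answer: yes

Derivation:
After press 1 at (1,0):
0 1 0
0 1 0
0 0 1

After press 2 at (0,2):
0 0 1
0 1 1
0 0 1

After press 3 at (2,0):
0 0 1
1 1 1
1 1 1

After press 4 at (1,2):
0 0 0
1 0 0
1 1 0

After press 5 at (2,0):
0 0 0
0 0 0
0 0 0

Lights still on: 0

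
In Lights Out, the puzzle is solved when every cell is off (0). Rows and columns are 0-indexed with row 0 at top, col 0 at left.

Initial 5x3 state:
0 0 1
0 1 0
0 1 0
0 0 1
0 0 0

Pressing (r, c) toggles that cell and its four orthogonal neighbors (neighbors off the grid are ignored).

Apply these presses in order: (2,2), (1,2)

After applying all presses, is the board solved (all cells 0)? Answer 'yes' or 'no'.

After press 1 at (2,2):
0 0 1
0 1 1
0 0 1
0 0 0
0 0 0

After press 2 at (1,2):
0 0 0
0 0 0
0 0 0
0 0 0
0 0 0

Lights still on: 0

Answer: yes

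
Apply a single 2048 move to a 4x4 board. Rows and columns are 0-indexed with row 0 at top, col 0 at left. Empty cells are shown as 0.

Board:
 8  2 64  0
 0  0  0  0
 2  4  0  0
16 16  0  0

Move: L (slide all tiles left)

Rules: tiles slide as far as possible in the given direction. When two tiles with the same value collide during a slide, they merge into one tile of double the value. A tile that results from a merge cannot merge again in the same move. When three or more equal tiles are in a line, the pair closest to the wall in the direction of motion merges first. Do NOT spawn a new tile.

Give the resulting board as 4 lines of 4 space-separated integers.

Answer:  8  2 64  0
 0  0  0  0
 2  4  0  0
32  0  0  0

Derivation:
Slide left:
row 0: [8, 2, 64, 0] -> [8, 2, 64, 0]
row 1: [0, 0, 0, 0] -> [0, 0, 0, 0]
row 2: [2, 4, 0, 0] -> [2, 4, 0, 0]
row 3: [16, 16, 0, 0] -> [32, 0, 0, 0]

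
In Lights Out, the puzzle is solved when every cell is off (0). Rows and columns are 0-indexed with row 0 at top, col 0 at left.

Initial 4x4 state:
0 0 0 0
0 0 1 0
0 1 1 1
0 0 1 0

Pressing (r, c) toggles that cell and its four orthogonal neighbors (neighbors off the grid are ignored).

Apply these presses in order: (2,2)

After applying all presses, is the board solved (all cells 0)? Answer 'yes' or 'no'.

After press 1 at (2,2):
0 0 0 0
0 0 0 0
0 0 0 0
0 0 0 0

Lights still on: 0

Answer: yes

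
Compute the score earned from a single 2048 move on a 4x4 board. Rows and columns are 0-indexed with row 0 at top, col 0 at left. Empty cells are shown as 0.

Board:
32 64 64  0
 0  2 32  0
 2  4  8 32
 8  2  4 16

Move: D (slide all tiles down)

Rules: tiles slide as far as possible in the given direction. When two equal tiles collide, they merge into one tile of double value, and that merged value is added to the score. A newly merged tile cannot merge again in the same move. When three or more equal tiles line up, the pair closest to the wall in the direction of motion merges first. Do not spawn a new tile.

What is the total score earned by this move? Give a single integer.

Answer: 0

Derivation:
Slide down:
col 0: [32, 0, 2, 8] -> [0, 32, 2, 8]  score +0 (running 0)
col 1: [64, 2, 4, 2] -> [64, 2, 4, 2]  score +0 (running 0)
col 2: [64, 32, 8, 4] -> [64, 32, 8, 4]  score +0 (running 0)
col 3: [0, 0, 32, 16] -> [0, 0, 32, 16]  score +0 (running 0)
Board after move:
 0 64 64  0
32  2 32  0
 2  4  8 32
 8  2  4 16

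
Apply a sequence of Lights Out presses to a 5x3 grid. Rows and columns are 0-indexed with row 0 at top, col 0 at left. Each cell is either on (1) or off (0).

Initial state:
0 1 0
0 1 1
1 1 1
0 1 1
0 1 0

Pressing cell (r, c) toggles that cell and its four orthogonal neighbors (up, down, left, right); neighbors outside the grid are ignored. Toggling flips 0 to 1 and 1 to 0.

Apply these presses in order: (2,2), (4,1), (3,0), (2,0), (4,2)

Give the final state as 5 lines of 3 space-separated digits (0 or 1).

Answer: 0 1 0
1 1 0
1 1 0
0 1 1
0 1 0

Derivation:
After press 1 at (2,2):
0 1 0
0 1 0
1 0 0
0 1 0
0 1 0

After press 2 at (4,1):
0 1 0
0 1 0
1 0 0
0 0 0
1 0 1

After press 3 at (3,0):
0 1 0
0 1 0
0 0 0
1 1 0
0 0 1

After press 4 at (2,0):
0 1 0
1 1 0
1 1 0
0 1 0
0 0 1

After press 5 at (4,2):
0 1 0
1 1 0
1 1 0
0 1 1
0 1 0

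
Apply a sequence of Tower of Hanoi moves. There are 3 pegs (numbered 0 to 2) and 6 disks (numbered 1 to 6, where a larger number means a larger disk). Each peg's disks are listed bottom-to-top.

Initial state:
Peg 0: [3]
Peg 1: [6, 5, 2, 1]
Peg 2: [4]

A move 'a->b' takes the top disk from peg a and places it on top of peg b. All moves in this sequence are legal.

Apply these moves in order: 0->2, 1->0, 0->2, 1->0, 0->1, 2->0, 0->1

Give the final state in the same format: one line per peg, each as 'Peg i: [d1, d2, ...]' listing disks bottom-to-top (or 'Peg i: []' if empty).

After move 1 (0->2):
Peg 0: []
Peg 1: [6, 5, 2, 1]
Peg 2: [4, 3]

After move 2 (1->0):
Peg 0: [1]
Peg 1: [6, 5, 2]
Peg 2: [4, 3]

After move 3 (0->2):
Peg 0: []
Peg 1: [6, 5, 2]
Peg 2: [4, 3, 1]

After move 4 (1->0):
Peg 0: [2]
Peg 1: [6, 5]
Peg 2: [4, 3, 1]

After move 5 (0->1):
Peg 0: []
Peg 1: [6, 5, 2]
Peg 2: [4, 3, 1]

After move 6 (2->0):
Peg 0: [1]
Peg 1: [6, 5, 2]
Peg 2: [4, 3]

After move 7 (0->1):
Peg 0: []
Peg 1: [6, 5, 2, 1]
Peg 2: [4, 3]

Answer: Peg 0: []
Peg 1: [6, 5, 2, 1]
Peg 2: [4, 3]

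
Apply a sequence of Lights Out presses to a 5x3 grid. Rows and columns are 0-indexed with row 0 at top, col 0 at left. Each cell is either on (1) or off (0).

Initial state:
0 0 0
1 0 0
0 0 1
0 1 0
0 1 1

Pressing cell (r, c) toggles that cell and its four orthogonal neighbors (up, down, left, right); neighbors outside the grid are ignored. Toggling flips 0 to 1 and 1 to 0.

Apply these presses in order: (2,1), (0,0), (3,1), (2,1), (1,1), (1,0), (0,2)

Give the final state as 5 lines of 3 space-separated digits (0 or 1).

After press 1 at (2,1):
0 0 0
1 1 0
1 1 0
0 0 0
0 1 1

After press 2 at (0,0):
1 1 0
0 1 0
1 1 0
0 0 0
0 1 1

After press 3 at (3,1):
1 1 0
0 1 0
1 0 0
1 1 1
0 0 1

After press 4 at (2,1):
1 1 0
0 0 0
0 1 1
1 0 1
0 0 1

After press 5 at (1,1):
1 0 0
1 1 1
0 0 1
1 0 1
0 0 1

After press 6 at (1,0):
0 0 0
0 0 1
1 0 1
1 0 1
0 0 1

After press 7 at (0,2):
0 1 1
0 0 0
1 0 1
1 0 1
0 0 1

Answer: 0 1 1
0 0 0
1 0 1
1 0 1
0 0 1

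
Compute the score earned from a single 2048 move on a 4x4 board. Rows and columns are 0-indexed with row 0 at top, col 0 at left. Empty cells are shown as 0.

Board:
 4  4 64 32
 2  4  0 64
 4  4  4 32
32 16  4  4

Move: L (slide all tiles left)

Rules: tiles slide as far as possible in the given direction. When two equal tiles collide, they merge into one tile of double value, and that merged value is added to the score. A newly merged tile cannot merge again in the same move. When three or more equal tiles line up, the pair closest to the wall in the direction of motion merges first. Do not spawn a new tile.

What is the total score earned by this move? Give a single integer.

Slide left:
row 0: [4, 4, 64, 32] -> [8, 64, 32, 0]  score +8 (running 8)
row 1: [2, 4, 0, 64] -> [2, 4, 64, 0]  score +0 (running 8)
row 2: [4, 4, 4, 32] -> [8, 4, 32, 0]  score +8 (running 16)
row 3: [32, 16, 4, 4] -> [32, 16, 8, 0]  score +8 (running 24)
Board after move:
 8 64 32  0
 2  4 64  0
 8  4 32  0
32 16  8  0

Answer: 24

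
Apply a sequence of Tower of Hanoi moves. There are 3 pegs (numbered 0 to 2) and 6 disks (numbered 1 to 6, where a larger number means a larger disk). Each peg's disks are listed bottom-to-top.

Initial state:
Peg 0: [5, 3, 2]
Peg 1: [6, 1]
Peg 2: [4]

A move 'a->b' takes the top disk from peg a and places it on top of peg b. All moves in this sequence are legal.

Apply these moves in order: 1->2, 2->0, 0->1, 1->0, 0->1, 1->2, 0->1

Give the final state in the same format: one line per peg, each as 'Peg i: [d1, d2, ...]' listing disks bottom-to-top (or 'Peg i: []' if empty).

Answer: Peg 0: [5, 3]
Peg 1: [6, 2]
Peg 2: [4, 1]

Derivation:
After move 1 (1->2):
Peg 0: [5, 3, 2]
Peg 1: [6]
Peg 2: [4, 1]

After move 2 (2->0):
Peg 0: [5, 3, 2, 1]
Peg 1: [6]
Peg 2: [4]

After move 3 (0->1):
Peg 0: [5, 3, 2]
Peg 1: [6, 1]
Peg 2: [4]

After move 4 (1->0):
Peg 0: [5, 3, 2, 1]
Peg 1: [6]
Peg 2: [4]

After move 5 (0->1):
Peg 0: [5, 3, 2]
Peg 1: [6, 1]
Peg 2: [4]

After move 6 (1->2):
Peg 0: [5, 3, 2]
Peg 1: [6]
Peg 2: [4, 1]

After move 7 (0->1):
Peg 0: [5, 3]
Peg 1: [6, 2]
Peg 2: [4, 1]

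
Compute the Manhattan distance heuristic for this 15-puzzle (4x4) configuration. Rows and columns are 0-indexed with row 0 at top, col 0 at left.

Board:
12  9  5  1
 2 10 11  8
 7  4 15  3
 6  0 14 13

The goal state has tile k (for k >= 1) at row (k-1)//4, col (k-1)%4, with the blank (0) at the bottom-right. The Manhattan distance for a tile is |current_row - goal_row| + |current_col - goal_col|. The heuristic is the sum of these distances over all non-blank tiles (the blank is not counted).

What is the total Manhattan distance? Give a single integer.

Answer: 36

Derivation:
Tile 12: at (0,0), goal (2,3), distance |0-2|+|0-3| = 5
Tile 9: at (0,1), goal (2,0), distance |0-2|+|1-0| = 3
Tile 5: at (0,2), goal (1,0), distance |0-1|+|2-0| = 3
Tile 1: at (0,3), goal (0,0), distance |0-0|+|3-0| = 3
Tile 2: at (1,0), goal (0,1), distance |1-0|+|0-1| = 2
Tile 10: at (1,1), goal (2,1), distance |1-2|+|1-1| = 1
Tile 11: at (1,2), goal (2,2), distance |1-2|+|2-2| = 1
Tile 8: at (1,3), goal (1,3), distance |1-1|+|3-3| = 0
Tile 7: at (2,0), goal (1,2), distance |2-1|+|0-2| = 3
Tile 4: at (2,1), goal (0,3), distance |2-0|+|1-3| = 4
Tile 15: at (2,2), goal (3,2), distance |2-3|+|2-2| = 1
Tile 3: at (2,3), goal (0,2), distance |2-0|+|3-2| = 3
Tile 6: at (3,0), goal (1,1), distance |3-1|+|0-1| = 3
Tile 14: at (3,2), goal (3,1), distance |3-3|+|2-1| = 1
Tile 13: at (3,3), goal (3,0), distance |3-3|+|3-0| = 3
Sum: 5 + 3 + 3 + 3 + 2 + 1 + 1 + 0 + 3 + 4 + 1 + 3 + 3 + 1 + 3 = 36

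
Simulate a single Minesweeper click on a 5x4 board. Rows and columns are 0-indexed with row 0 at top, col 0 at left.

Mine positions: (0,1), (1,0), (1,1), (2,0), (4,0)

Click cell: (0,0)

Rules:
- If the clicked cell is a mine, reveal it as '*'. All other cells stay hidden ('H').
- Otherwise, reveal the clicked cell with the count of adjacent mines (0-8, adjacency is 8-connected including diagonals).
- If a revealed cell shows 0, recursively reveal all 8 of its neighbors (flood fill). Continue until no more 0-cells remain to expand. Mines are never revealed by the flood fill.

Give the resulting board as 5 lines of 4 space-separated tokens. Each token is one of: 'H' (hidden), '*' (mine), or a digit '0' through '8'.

3 H H H
H H H H
H H H H
H H H H
H H H H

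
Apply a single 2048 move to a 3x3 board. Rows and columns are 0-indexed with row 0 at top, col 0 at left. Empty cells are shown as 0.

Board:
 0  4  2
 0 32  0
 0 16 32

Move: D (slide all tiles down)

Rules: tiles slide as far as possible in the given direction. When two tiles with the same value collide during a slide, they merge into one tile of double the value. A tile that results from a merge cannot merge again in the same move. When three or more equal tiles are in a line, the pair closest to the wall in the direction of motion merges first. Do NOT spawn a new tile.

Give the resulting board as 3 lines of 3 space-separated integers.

Slide down:
col 0: [0, 0, 0] -> [0, 0, 0]
col 1: [4, 32, 16] -> [4, 32, 16]
col 2: [2, 0, 32] -> [0, 2, 32]

Answer:  0  4  0
 0 32  2
 0 16 32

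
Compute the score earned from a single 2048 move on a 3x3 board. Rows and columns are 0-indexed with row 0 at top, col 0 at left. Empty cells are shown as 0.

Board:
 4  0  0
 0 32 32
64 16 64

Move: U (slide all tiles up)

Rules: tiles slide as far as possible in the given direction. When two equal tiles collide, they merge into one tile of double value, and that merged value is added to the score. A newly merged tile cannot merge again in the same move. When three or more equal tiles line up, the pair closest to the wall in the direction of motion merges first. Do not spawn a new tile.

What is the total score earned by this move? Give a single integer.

Slide up:
col 0: [4, 0, 64] -> [4, 64, 0]  score +0 (running 0)
col 1: [0, 32, 16] -> [32, 16, 0]  score +0 (running 0)
col 2: [0, 32, 64] -> [32, 64, 0]  score +0 (running 0)
Board after move:
 4 32 32
64 16 64
 0  0  0

Answer: 0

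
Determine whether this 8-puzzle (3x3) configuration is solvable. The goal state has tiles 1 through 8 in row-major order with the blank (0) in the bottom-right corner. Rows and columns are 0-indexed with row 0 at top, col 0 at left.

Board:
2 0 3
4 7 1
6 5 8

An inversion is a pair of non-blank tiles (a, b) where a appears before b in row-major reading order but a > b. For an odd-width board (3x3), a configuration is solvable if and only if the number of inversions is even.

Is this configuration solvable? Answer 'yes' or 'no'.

Answer: no

Derivation:
Inversions (pairs i<j in row-major order where tile[i] > tile[j] > 0): 7
7 is odd, so the puzzle is not solvable.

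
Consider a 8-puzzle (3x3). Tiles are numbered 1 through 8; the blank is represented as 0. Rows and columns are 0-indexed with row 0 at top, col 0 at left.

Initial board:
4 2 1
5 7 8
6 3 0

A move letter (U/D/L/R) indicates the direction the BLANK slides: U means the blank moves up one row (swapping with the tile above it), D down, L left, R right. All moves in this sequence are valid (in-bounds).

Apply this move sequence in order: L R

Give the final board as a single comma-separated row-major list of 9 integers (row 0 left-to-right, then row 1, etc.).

After move 1 (L):
4 2 1
5 7 8
6 0 3

After move 2 (R):
4 2 1
5 7 8
6 3 0

Answer: 4, 2, 1, 5, 7, 8, 6, 3, 0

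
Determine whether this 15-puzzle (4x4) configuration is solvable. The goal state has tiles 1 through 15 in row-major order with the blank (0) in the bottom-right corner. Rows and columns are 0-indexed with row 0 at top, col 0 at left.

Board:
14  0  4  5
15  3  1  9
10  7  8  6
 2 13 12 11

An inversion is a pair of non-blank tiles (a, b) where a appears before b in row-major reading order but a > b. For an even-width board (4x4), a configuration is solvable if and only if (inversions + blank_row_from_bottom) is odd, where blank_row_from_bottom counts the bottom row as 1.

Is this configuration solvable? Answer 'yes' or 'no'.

Inversions: 48
Blank is in row 0 (0-indexed from top), which is row 4 counting from the bottom (bottom = 1).
48 + 4 = 52, which is even, so the puzzle is not solvable.

Answer: no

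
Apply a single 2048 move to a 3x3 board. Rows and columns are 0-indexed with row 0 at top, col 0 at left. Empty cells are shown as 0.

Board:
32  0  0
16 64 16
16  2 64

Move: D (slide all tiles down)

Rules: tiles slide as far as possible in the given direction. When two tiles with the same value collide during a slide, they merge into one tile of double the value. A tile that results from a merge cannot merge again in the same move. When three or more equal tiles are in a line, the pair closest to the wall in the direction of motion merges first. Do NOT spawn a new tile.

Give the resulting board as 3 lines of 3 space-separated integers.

Answer:  0  0  0
32 64 16
32  2 64

Derivation:
Slide down:
col 0: [32, 16, 16] -> [0, 32, 32]
col 1: [0, 64, 2] -> [0, 64, 2]
col 2: [0, 16, 64] -> [0, 16, 64]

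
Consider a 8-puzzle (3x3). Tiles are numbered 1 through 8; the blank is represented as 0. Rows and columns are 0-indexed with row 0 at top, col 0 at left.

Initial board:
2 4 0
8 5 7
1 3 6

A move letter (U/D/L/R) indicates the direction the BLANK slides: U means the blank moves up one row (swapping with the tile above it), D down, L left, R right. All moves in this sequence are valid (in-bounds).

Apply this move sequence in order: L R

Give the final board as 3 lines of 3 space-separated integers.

After move 1 (L):
2 0 4
8 5 7
1 3 6

After move 2 (R):
2 4 0
8 5 7
1 3 6

Answer: 2 4 0
8 5 7
1 3 6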